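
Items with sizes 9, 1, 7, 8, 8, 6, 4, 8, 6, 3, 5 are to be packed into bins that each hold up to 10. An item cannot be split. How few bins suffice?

Total = 9 + 8 + 8 + 8 + 7 + 6 + 6 + 5 + 4 + 3 + 1 = 65.
Lower bound: ⌈65/10⌉ = 7 bins.
A packing using 8 bins:
  bin 1: 9 + 1 = 10
  bin 2: 8 = 8
  bin 3: 8 = 8
  bin 4: 8 = 8
  bin 5: 7 + 3 = 10
  bin 6: 6 + 4 = 10
  bin 7: 6 = 6
  bin 8: 5 = 5
No arrangement into 7 bins stays within capacity, so 8 is optimal.

8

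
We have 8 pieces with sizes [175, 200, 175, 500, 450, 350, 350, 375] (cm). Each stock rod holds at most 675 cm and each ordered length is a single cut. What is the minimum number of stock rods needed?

Total = 500 + 450 + 375 + 350 + 350 + 200 + 175 + 175 = 2575 cm.
Lower bound: ⌈2575/675⌉ = 4 stock rods.
Also, 5 pieces each exceed 675/2 cm, and no two of those can share a stock rod, so at least 5 stock rods are needed.
A packing using 5 stock rods:
  stock rod 1: 500 + 175 = 675
  stock rod 2: 450 + 200 = 650
  stock rod 3: 375 + 175 = 550
  stock rod 4: 350 = 350
  stock rod 5: 350 = 350
This matches the lower bound, so 5 is optimal.

5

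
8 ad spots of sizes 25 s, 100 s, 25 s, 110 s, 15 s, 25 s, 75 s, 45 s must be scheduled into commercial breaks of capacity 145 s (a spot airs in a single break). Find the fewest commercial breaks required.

Total = 110 + 100 + 75 + 45 + 25 + 25 + 25 + 15 = 420 s.
Lower bound: ⌈420/145⌉ = 3 commercial breaks.
A packing using 3 commercial breaks:
  break 1: 110 + 25 = 135
  break 2: 100 + 45 = 145
  break 3: 75 + 25 + 25 + 15 = 140
This matches the lower bound, so 3 is optimal.

3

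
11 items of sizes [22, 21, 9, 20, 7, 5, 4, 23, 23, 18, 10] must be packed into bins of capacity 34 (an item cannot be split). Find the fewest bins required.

Total = 23 + 23 + 22 + 21 + 20 + 18 + 10 + 9 + 7 + 5 + 4 = 162.
Lower bound: ⌈162/34⌉ = 5 bins.
Also, 6 items each exceed 17, and no two of those can share a bin, so at least 6 bins are needed.
A packing using 6 bins:
  bin 1: 23 + 10 = 33
  bin 2: 23 + 9 = 32
  bin 3: 22 + 7 + 5 = 34
  bin 4: 21 + 4 = 25
  bin 5: 20 = 20
  bin 6: 18 = 18
This matches the lower bound, so 6 is optimal.

6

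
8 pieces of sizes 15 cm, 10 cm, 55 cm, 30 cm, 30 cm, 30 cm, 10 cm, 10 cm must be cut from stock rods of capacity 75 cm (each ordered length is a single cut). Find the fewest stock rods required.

3

Total = 55 + 30 + 30 + 30 + 15 + 10 + 10 + 10 = 190 cm.
Lower bound: ⌈190/75⌉ = 3 stock rods.
A packing using 3 stock rods:
  stock rod 1: 55 + 15 = 70
  stock rod 2: 30 + 30 + 10 = 70
  stock rod 3: 30 + 10 + 10 = 50
This matches the lower bound, so 3 is optimal.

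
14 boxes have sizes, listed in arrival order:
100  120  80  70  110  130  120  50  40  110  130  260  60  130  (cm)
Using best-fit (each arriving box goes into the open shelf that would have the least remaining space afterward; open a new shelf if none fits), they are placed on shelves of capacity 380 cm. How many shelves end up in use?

  100 → shelf 1 (new)  [load 100/380]
  120 → shelf 1  [load 220/380]
  80 → shelf 1  [load 300/380]
  70 → shelf 1  [load 370/380]
  110 → shelf 2 (new)  [load 110/380]
  130 → shelf 2  [load 240/380]
  120 → shelf 2  [load 360/380]
  50 → shelf 3 (new)  [load 50/380]
  40 → shelf 3  [load 90/380]
  110 → shelf 3  [load 200/380]
  130 → shelf 3  [load 330/380]
  260 → shelf 4 (new)  [load 260/380]
  60 → shelf 4  [load 320/380]
  130 → shelf 5 (new)  [load 130/380]
5 shelves opened.

5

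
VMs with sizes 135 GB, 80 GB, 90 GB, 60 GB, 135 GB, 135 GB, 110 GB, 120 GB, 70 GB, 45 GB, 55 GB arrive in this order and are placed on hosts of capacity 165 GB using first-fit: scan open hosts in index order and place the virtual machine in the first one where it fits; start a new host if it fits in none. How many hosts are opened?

8

  135 → host 1 (new)  [load 135/165]
  80 → host 2 (new)  [load 80/165]
  90 → host 3 (new)  [load 90/165]
  60 → host 2  [load 140/165]
  135 → host 4 (new)  [load 135/165]
  135 → host 5 (new)  [load 135/165]
  110 → host 6 (new)  [load 110/165]
  120 → host 7 (new)  [load 120/165]
  70 → host 3  [load 160/165]
  45 → host 6  [load 155/165]
  55 → host 8 (new)  [load 55/165]
8 hosts opened.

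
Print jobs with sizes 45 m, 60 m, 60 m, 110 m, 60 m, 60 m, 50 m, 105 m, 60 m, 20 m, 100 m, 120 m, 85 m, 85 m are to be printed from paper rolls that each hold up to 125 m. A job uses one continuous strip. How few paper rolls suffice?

Total = 120 + 110 + 105 + 100 + 85 + 85 + 60 + 60 + 60 + 60 + 60 + 50 + 45 + 20 = 1020 m.
Lower bound: ⌈1020/125⌉ = 9 paper rolls.
A packing using 10 paper rolls:
  roll 1: 120 = 120
  roll 2: 110 = 110
  roll 3: 105 + 20 = 125
  roll 4: 100 = 100
  roll 5: 85 = 85
  roll 6: 85 = 85
  roll 7: 60 + 60 = 120
  roll 8: 60 + 60 = 120
  roll 9: 60 + 50 = 110
  roll 10: 45 = 45
No arrangement into 9 paper rolls stays within capacity, so 10 is optimal.

10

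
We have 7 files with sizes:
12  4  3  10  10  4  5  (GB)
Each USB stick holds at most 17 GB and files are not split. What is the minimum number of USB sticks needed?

3

Total = 12 + 10 + 10 + 5 + 4 + 4 + 3 = 48 GB.
Lower bound: ⌈48/17⌉ = 3 USB sticks.
A packing using 3 USB sticks:
  USB stick 1: 12 + 5 = 17
  USB stick 2: 10 + 4 + 3 = 17
  USB stick 3: 10 + 4 = 14
This matches the lower bound, so 3 is optimal.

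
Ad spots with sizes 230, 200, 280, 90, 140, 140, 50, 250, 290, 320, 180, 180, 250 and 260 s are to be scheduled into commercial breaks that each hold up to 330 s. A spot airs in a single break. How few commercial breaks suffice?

10

Total = 320 + 290 + 280 + 260 + 250 + 250 + 230 + 200 + 180 + 180 + 140 + 140 + 90 + 50 = 2860 s.
Lower bound: ⌈2860/330⌉ = 9 commercial breaks.
Also, 10 ad spots each exceed 165 s, and no two of those can share a break, so at least 10 commercial breaks are needed.
A packing using 10 commercial breaks:
  break 1: 320 = 320
  break 2: 290 = 290
  break 3: 280 + 50 = 330
  break 4: 260 = 260
  break 5: 250 = 250
  break 6: 250 = 250
  break 7: 230 + 90 = 320
  break 8: 200 = 200
  break 9: 180 + 140 = 320
  break 10: 180 + 140 = 320
This matches the lower bound, so 10 is optimal.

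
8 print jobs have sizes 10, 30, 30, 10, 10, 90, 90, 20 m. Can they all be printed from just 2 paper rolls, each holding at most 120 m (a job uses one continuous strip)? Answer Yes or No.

No

Total = 290 m; ⌈290/120⌉ = 3.
At least 3 paper rolls are required, but only 2 are allowed.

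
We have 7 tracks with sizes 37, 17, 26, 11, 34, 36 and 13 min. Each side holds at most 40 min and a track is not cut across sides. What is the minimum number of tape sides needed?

Total = 37 + 36 + 34 + 26 + 17 + 13 + 11 = 174 min.
Lower bound: ⌈174/40⌉ = 5 tape sides.
A packing using 5 tape sides:
  side 1: 37 = 37
  side 2: 36 = 36
  side 3: 34 = 34
  side 4: 26 + 13 = 39
  side 5: 17 + 11 = 28
This matches the lower bound, so 5 is optimal.

5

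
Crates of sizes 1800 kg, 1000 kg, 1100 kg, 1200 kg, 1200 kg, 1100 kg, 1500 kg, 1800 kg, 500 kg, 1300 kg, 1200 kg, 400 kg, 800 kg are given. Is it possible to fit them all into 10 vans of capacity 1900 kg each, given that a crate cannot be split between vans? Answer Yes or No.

Yes

A valid assignment using 10 vans:
  van 1: 1800 = 1800
  van 2: 1800 = 1800
  van 3: 1500 + 400 = 1900
  van 4: 1300 + 500 = 1800
  van 5: 1200 = 1200
  van 6: 1200 = 1200
  van 7: 1200 = 1200
  van 8: 1100 + 800 = 1900
  van 9: 1100 = 1100
  van 10: 1000 = 1000
Every load is within 1900 kg, so 10 vans suffice.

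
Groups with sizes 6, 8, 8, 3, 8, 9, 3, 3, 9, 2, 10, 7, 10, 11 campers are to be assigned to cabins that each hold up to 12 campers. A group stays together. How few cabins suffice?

10

Total = 11 + 10 + 10 + 9 + 9 + 8 + 8 + 8 + 7 + 6 + 3 + 3 + 3 + 2 = 97 campers.
Lower bound: ⌈97/12⌉ = 9 cabins.
A packing using 10 cabins:
  cabin 1: 11 = 11
  cabin 2: 10 + 2 = 12
  cabin 3: 10 = 10
  cabin 4: 9 + 3 = 12
  cabin 5: 9 + 3 = 12
  cabin 6: 8 + 3 = 11
  cabin 7: 8 = 8
  cabin 8: 8 = 8
  cabin 9: 7 = 7
  cabin 10: 6 = 6
No arrangement into 9 cabins stays within capacity, so 10 is optimal.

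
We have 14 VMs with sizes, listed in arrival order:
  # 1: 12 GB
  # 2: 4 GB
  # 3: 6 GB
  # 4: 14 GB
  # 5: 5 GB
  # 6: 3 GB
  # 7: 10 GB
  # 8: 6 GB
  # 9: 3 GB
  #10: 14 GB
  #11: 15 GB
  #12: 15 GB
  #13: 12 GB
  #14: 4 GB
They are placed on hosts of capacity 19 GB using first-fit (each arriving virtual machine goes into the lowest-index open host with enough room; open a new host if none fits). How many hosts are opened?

  12 → host 1 (new)  [load 12/19]
  4 → host 1  [load 16/19]
  6 → host 2 (new)  [load 6/19]
  14 → host 3 (new)  [load 14/19]
  5 → host 2  [load 11/19]
  3 → host 1  [load 19/19]
  10 → host 4 (new)  [load 10/19]
  6 → host 2  [load 17/19]
  3 → host 3  [load 17/19]
  14 → host 5 (new)  [load 14/19]
  15 → host 6 (new)  [load 15/19]
  15 → host 7 (new)  [load 15/19]
  12 → host 8 (new)  [load 12/19]
  4 → host 4  [load 14/19]
8 hosts opened.

8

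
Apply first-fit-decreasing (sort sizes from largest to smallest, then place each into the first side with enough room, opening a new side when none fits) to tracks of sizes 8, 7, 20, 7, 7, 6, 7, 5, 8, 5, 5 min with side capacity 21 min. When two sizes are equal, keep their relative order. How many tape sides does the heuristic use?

5

Sorted descending: 20, 8, 8, 7, 7, 7, 7, 6, 5, 5, 5.
  20 → side 1 (new)  [load 20/21]
  8 → side 2 (new)  [load 8/21]
  8 → side 2  [load 16/21]
  7 → side 3 (new)  [load 7/21]
  7 → side 3  [load 14/21]
  7 → side 3  [load 21/21]
  7 → side 4 (new)  [load 7/21]
  6 → side 4  [load 13/21]
  5 → side 2  [load 21/21]
  5 → side 4  [load 18/21]
  5 → side 5 (new)  [load 5/21]
5 tape sides opened.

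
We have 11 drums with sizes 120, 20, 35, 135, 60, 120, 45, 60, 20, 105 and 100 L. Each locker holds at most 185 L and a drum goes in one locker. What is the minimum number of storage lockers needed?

5

Total = 135 + 120 + 120 + 105 + 100 + 60 + 60 + 45 + 35 + 20 + 20 = 820 L.
Lower bound: ⌈820/185⌉ = 5 storage lockers.
A packing using 5 storage lockers:
  locker 1: 135 + 45 = 180
  locker 2: 120 + 60 = 180
  locker 3: 120 + 60 = 180
  locker 4: 105 + 35 + 20 + 20 = 180
  locker 5: 100 = 100
This matches the lower bound, so 5 is optimal.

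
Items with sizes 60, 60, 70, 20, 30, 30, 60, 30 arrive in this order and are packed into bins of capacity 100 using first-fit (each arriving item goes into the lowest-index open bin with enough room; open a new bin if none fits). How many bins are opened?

4

  60 → bin 1 (new)  [load 60/100]
  60 → bin 2 (new)  [load 60/100]
  70 → bin 3 (new)  [load 70/100]
  20 → bin 1  [load 80/100]
  30 → bin 2  [load 90/100]
  30 → bin 3  [load 100/100]
  60 → bin 4 (new)  [load 60/100]
  30 → bin 4  [load 90/100]
4 bins opened.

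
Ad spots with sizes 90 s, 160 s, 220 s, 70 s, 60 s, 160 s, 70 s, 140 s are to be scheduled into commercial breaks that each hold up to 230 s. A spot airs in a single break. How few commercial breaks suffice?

Total = 220 + 160 + 160 + 140 + 90 + 70 + 70 + 60 = 970 s.
Lower bound: ⌈970/230⌉ = 5 commercial breaks.
A packing using 5 commercial breaks:
  break 1: 220 = 220
  break 2: 160 + 70 = 230
  break 3: 160 + 70 = 230
  break 4: 140 + 90 = 230
  break 5: 60 = 60
This matches the lower bound, so 5 is optimal.

5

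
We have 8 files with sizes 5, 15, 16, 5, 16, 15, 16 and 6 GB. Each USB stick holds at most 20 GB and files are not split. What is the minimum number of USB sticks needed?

Total = 16 + 16 + 16 + 15 + 15 + 6 + 5 + 5 = 94 GB.
Lower bound: ⌈94/20⌉ = 5 USB sticks.
A packing using 6 USB sticks:
  USB stick 1: 16 = 16
  USB stick 2: 16 = 16
  USB stick 3: 16 = 16
  USB stick 4: 15 + 5 = 20
  USB stick 5: 15 + 5 = 20
  USB stick 6: 6 = 6
No arrangement into 5 USB sticks stays within capacity, so 6 is optimal.

6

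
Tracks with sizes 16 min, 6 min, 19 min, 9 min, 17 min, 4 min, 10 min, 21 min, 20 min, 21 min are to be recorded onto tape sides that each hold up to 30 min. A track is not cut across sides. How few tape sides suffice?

Total = 21 + 21 + 20 + 19 + 17 + 16 + 10 + 9 + 6 + 4 = 143 min.
Lower bound: ⌈143/30⌉ = 5 tape sides.
Also, 6 tracks each exceed 15 min, and no two of those can share a side, so at least 6 tape sides are needed.
A packing using 6 tape sides:
  side 1: 21 + 9 = 30
  side 2: 21 + 6 = 27
  side 3: 20 + 10 = 30
  side 4: 19 + 4 = 23
  side 5: 17 = 17
  side 6: 16 = 16
This matches the lower bound, so 6 is optimal.

6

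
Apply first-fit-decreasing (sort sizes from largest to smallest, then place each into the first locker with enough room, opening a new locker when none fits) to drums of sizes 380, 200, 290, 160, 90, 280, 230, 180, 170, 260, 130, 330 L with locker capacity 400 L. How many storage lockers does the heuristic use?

8

Sorted descending: 380, 330, 290, 280, 260, 230, 200, 180, 170, 160, 130, 90.
  380 → locker 1 (new)  [load 380/400]
  330 → locker 2 (new)  [load 330/400]
  290 → locker 3 (new)  [load 290/400]
  280 → locker 4 (new)  [load 280/400]
  260 → locker 5 (new)  [load 260/400]
  230 → locker 6 (new)  [load 230/400]
  200 → locker 7 (new)  [load 200/400]
  180 → locker 7  [load 380/400]
  170 → locker 6  [load 400/400]
  160 → locker 8 (new)  [load 160/400]
  130 → locker 5  [load 390/400]
  90 → locker 3  [load 380/400]
8 storage lockers opened.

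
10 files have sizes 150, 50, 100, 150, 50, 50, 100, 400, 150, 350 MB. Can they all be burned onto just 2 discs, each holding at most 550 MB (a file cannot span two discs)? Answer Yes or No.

Total = 1550 MB; ⌈1550/550⌉ = 3.
At least 3 discs are required, but only 2 are allowed.

No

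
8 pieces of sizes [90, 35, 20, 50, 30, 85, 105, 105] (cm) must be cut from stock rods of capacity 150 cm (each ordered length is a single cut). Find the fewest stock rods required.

4

Total = 105 + 105 + 90 + 85 + 50 + 35 + 30 + 20 = 520 cm.
Lower bound: ⌈520/150⌉ = 4 stock rods.
A packing using 4 stock rods:
  stock rod 1: 105 + 35 = 140
  stock rod 2: 105 + 30 = 135
  stock rod 3: 90 + 50 = 140
  stock rod 4: 85 + 20 = 105
This matches the lower bound, so 4 is optimal.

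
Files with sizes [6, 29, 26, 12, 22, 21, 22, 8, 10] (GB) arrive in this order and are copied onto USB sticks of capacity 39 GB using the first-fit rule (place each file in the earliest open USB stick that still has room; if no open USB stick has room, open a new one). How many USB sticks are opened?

  6 → USB stick 1 (new)  [load 6/39]
  29 → USB stick 1  [load 35/39]
  26 → USB stick 2 (new)  [load 26/39]
  12 → USB stick 2  [load 38/39]
  22 → USB stick 3 (new)  [load 22/39]
  21 → USB stick 4 (new)  [load 21/39]
  22 → USB stick 5 (new)  [load 22/39]
  8 → USB stick 3  [load 30/39]
  10 → USB stick 4  [load 31/39]
5 USB sticks opened.

5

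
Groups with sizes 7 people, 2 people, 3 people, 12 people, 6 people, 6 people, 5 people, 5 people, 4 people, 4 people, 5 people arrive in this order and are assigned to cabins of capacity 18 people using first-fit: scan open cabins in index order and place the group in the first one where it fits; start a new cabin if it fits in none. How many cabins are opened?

4

  7 → cabin 1 (new)  [load 7/18]
  2 → cabin 1  [load 9/18]
  3 → cabin 1  [load 12/18]
  12 → cabin 2 (new)  [load 12/18]
  6 → cabin 1  [load 18/18]
  6 → cabin 2  [load 18/18]
  5 → cabin 3 (new)  [load 5/18]
  5 → cabin 3  [load 10/18]
  4 → cabin 3  [load 14/18]
  4 → cabin 3  [load 18/18]
  5 → cabin 4 (new)  [load 5/18]
4 cabins opened.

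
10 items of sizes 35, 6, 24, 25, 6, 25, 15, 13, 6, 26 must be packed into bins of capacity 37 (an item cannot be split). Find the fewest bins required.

Total = 35 + 26 + 25 + 25 + 24 + 15 + 13 + 6 + 6 + 6 = 181.
Lower bound: ⌈181/37⌉ = 5 bins.
A packing using 6 bins:
  bin 1: 35 = 35
  bin 2: 26 + 6 = 32
  bin 3: 25 + 6 + 6 = 37
  bin 4: 25 = 25
  bin 5: 24 + 13 = 37
  bin 6: 15 = 15
No arrangement into 5 bins stays within capacity, so 6 is optimal.

6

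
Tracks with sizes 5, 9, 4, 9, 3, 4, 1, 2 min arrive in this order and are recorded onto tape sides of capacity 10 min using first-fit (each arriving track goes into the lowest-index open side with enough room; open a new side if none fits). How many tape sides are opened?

  5 → side 1 (new)  [load 5/10]
  9 → side 2 (new)  [load 9/10]
  4 → side 1  [load 9/10]
  9 → side 3 (new)  [load 9/10]
  3 → side 4 (new)  [load 3/10]
  4 → side 4  [load 7/10]
  1 → side 1  [load 10/10]
  2 → side 4  [load 9/10]
4 tape sides opened.

4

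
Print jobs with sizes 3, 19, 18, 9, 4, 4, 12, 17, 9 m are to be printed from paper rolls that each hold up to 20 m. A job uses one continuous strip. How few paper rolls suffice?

5

Total = 19 + 18 + 17 + 12 + 9 + 9 + 4 + 4 + 3 = 95 m.
Lower bound: ⌈95/20⌉ = 5 paper rolls.
A packing using 5 paper rolls:
  roll 1: 19 = 19
  roll 2: 18 = 18
  roll 3: 17 + 3 = 20
  roll 4: 12 + 4 + 4 = 20
  roll 5: 9 + 9 = 18
This matches the lower bound, so 5 is optimal.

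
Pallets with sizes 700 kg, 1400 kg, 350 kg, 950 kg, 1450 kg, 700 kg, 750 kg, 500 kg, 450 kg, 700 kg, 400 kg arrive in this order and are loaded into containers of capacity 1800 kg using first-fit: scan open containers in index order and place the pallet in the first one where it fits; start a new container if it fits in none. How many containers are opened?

5

  700 → container 1 (new)  [load 700/1800]
  1400 → container 2 (new)  [load 1400/1800]
  350 → container 1  [load 1050/1800]
  950 → container 3 (new)  [load 950/1800]
  1450 → container 4 (new)  [load 1450/1800]
  700 → container 1  [load 1750/1800]
  750 → container 3  [load 1700/1800]
  500 → container 5 (new)  [load 500/1800]
  450 → container 5  [load 950/1800]
  700 → container 5  [load 1650/1800]
  400 → container 2  [load 1800/1800]
5 containers opened.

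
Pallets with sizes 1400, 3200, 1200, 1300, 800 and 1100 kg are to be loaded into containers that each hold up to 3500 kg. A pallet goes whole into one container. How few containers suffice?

3

Total = 3200 + 1400 + 1300 + 1200 + 1100 + 800 = 9000 kg.
Lower bound: ⌈9000/3500⌉ = 3 containers.
A packing using 3 containers:
  container 1: 3200 = 3200
  container 2: 1400 + 1300 + 800 = 3500
  container 3: 1200 + 1100 = 2300
This matches the lower bound, so 3 is optimal.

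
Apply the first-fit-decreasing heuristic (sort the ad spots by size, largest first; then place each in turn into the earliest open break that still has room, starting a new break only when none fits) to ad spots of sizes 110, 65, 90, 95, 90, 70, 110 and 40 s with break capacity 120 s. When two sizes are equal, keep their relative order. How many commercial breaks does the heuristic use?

Sorted descending: 110, 110, 95, 90, 90, 70, 65, 40.
  110 → break 1 (new)  [load 110/120]
  110 → break 2 (new)  [load 110/120]
  95 → break 3 (new)  [load 95/120]
  90 → break 4 (new)  [load 90/120]
  90 → break 5 (new)  [load 90/120]
  70 → break 6 (new)  [load 70/120]
  65 → break 7 (new)  [load 65/120]
  40 → break 6  [load 110/120]
7 commercial breaks opened.

7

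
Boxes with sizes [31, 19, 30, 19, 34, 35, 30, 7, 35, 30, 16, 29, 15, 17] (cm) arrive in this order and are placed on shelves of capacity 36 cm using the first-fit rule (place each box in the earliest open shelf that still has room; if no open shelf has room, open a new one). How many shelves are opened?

11

  31 → shelf 1 (new)  [load 31/36]
  19 → shelf 2 (new)  [load 19/36]
  30 → shelf 3 (new)  [load 30/36]
  19 → shelf 4 (new)  [load 19/36]
  34 → shelf 5 (new)  [load 34/36]
  35 → shelf 6 (new)  [load 35/36]
  30 → shelf 7 (new)  [load 30/36]
  7 → shelf 2  [load 26/36]
  35 → shelf 8 (new)  [load 35/36]
  30 → shelf 9 (new)  [load 30/36]
  16 → shelf 4  [load 35/36]
  29 → shelf 10 (new)  [load 29/36]
  15 → shelf 11 (new)  [load 15/36]
  17 → shelf 11  [load 32/36]
11 shelves opened.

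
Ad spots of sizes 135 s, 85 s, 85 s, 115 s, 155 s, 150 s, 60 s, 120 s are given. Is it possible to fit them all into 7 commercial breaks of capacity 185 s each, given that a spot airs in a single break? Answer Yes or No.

A valid assignment using 6 commercial breaks:
  break 1: 155 = 155
  break 2: 150 = 150
  break 3: 135 = 135
  break 4: 120 + 60 = 180
  break 5: 115 = 115
  break 6: 85 + 85 = 170
That uses only 6 ≤ 7, so 7 commercial breaks are enough.

Yes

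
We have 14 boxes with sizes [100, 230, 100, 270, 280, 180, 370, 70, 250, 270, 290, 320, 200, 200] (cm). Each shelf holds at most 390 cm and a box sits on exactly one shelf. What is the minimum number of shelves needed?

Total = 370 + 320 + 290 + 280 + 270 + 270 + 250 + 230 + 200 + 200 + 180 + 100 + 100 + 70 = 3130 cm.
Lower bound: ⌈3130/390⌉ = 9 shelves.
Also, 10 boxes each exceed 195 cm, and no two of those can share a shelf, so at least 10 shelves are needed.
A packing using 10 shelves:
  shelf 1: 370 = 370
  shelf 2: 320 + 70 = 390
  shelf 3: 290 + 100 = 390
  shelf 4: 280 + 100 = 380
  shelf 5: 270 = 270
  shelf 6: 270 = 270
  shelf 7: 250 = 250
  shelf 8: 230 = 230
  shelf 9: 200 + 180 = 380
  shelf 10: 200 = 200
This matches the lower bound, so 10 is optimal.

10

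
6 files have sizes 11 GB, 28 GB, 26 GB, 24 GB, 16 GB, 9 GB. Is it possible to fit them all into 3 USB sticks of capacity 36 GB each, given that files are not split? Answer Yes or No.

Total = 114 GB; ⌈114/36⌉ = 4.
At least 4 USB sticks are required, but only 3 are allowed.

No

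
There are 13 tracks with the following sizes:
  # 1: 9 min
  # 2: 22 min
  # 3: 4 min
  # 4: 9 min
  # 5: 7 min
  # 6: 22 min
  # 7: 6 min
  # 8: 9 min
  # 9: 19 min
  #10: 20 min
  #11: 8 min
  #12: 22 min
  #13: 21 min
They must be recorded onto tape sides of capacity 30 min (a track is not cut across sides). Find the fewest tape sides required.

7

Total = 22 + 22 + 22 + 21 + 20 + 19 + 9 + 9 + 9 + 8 + 7 + 6 + 4 = 178 min.
Lower bound: ⌈178/30⌉ = 6 tape sides.
A packing using 7 tape sides:
  side 1: 22 + 8 = 30
  side 2: 22 + 7 = 29
  side 3: 22 + 6 = 28
  side 4: 21 + 9 = 30
  side 5: 20 + 9 = 29
  side 6: 19 + 9 = 28
  side 7: 4 = 4
No arrangement into 6 tape sides stays within capacity, so 7 is optimal.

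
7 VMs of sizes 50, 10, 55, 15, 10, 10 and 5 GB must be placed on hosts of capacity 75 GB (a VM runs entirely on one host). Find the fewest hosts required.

3

Total = 55 + 50 + 15 + 10 + 10 + 10 + 5 = 155 GB.
Lower bound: ⌈155/75⌉ = 3 hosts.
A packing using 3 hosts:
  host 1: 55 + 15 + 5 = 75
  host 2: 50 + 10 + 10 = 70
  host 3: 10 = 10
This matches the lower bound, so 3 is optimal.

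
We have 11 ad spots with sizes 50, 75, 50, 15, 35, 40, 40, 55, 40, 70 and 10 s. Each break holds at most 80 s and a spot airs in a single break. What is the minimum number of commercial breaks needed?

Total = 75 + 70 + 55 + 50 + 50 + 40 + 40 + 40 + 35 + 15 + 10 = 480 s.
Lower bound: ⌈480/80⌉ = 6 commercial breaks.
A packing using 7 commercial breaks:
  break 1: 75 = 75
  break 2: 70 + 10 = 80
  break 3: 55 + 15 = 70
  break 4: 50 = 50
  break 5: 50 = 50
  break 6: 40 + 40 = 80
  break 7: 40 + 35 = 75
No arrangement into 6 commercial breaks stays within capacity, so 7 is optimal.

7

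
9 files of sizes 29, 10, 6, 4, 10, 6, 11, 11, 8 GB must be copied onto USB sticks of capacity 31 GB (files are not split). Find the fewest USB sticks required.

4

Total = 29 + 11 + 11 + 10 + 10 + 8 + 6 + 6 + 4 = 95 GB.
Lower bound: ⌈95/31⌉ = 4 USB sticks.
A packing using 4 USB sticks:
  USB stick 1: 29 = 29
  USB stick 2: 11 + 11 + 8 = 30
  USB stick 3: 10 + 10 + 6 + 4 = 30
  USB stick 4: 6 = 6
This matches the lower bound, so 4 is optimal.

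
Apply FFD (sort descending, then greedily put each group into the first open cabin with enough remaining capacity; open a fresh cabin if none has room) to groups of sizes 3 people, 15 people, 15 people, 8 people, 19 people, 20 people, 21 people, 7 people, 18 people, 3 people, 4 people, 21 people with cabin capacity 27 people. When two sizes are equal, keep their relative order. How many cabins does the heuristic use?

Sorted descending: 21, 21, 20, 19, 18, 15, 15, 8, 7, 4, 3, 3.
  21 → cabin 1 (new)  [load 21/27]
  21 → cabin 2 (new)  [load 21/27]
  20 → cabin 3 (new)  [load 20/27]
  19 → cabin 4 (new)  [load 19/27]
  18 → cabin 5 (new)  [load 18/27]
  15 → cabin 6 (new)  [load 15/27]
  15 → cabin 7 (new)  [load 15/27]
  8 → cabin 4  [load 27/27]
  7 → cabin 3  [load 27/27]
  4 → cabin 1  [load 25/27]
  3 → cabin 2  [load 24/27]
  3 → cabin 2  [load 27/27]
7 cabins opened.

7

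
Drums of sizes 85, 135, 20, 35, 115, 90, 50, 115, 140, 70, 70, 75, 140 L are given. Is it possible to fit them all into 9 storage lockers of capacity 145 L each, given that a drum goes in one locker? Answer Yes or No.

A valid assignment using 9 storage lockers:
  locker 1: 140 = 140
  locker 2: 140 = 140
  locker 3: 135 = 135
  locker 4: 115 + 20 = 135
  locker 5: 115 = 115
  locker 6: 90 + 50 = 140
  locker 7: 85 + 35 = 120
  locker 8: 75 + 70 = 145
  locker 9: 70 = 70
Every load is within 145 L, so 9 storage lockers suffice.

Yes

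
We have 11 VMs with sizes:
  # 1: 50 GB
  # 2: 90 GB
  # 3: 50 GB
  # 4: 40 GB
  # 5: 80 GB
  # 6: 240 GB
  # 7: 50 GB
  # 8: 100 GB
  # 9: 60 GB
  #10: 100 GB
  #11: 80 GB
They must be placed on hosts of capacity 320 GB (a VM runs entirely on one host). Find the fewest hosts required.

Total = 240 + 100 + 100 + 90 + 80 + 80 + 60 + 50 + 50 + 50 + 40 = 940 GB.
Lower bound: ⌈940/320⌉ = 3 hosts.
A packing using 3 hosts:
  host 1: 240 + 80 = 320
  host 2: 100 + 100 + 80 + 40 = 320
  host 3: 90 + 60 + 50 + 50 + 50 = 300
This matches the lower bound, so 3 is optimal.

3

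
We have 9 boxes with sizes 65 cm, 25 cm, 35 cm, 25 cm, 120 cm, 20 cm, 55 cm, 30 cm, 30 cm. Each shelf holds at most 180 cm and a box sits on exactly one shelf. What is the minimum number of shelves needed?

3

Total = 120 + 65 + 55 + 35 + 30 + 30 + 25 + 25 + 20 = 405 cm.
Lower bound: ⌈405/180⌉ = 3 shelves.
A packing using 3 shelves:
  shelf 1: 120 + 55 = 175
  shelf 2: 65 + 35 + 30 + 30 + 20 = 180
  shelf 3: 25 + 25 = 50
This matches the lower bound, so 3 is optimal.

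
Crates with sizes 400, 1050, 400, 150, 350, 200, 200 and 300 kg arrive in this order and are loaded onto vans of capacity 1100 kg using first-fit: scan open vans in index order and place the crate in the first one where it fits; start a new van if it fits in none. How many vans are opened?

  400 → van 1 (new)  [load 400/1100]
  1050 → van 2 (new)  [load 1050/1100]
  400 → van 1  [load 800/1100]
  150 → van 1  [load 950/1100]
  350 → van 3 (new)  [load 350/1100]
  200 → van 3  [load 550/1100]
  200 → van 3  [load 750/1100]
  300 → van 3  [load 1050/1100]
3 vans opened.

3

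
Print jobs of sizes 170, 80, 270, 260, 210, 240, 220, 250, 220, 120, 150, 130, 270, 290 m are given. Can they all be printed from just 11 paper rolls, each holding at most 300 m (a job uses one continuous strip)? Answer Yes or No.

Yes

A valid assignment using 11 paper rolls:
  roll 1: 290 = 290
  roll 2: 270 = 270
  roll 3: 270 = 270
  roll 4: 260 = 260
  roll 5: 250 = 250
  roll 6: 240 = 240
  roll 7: 220 + 80 = 300
  roll 8: 220 = 220
  roll 9: 210 = 210
  roll 10: 170 + 130 = 300
  roll 11: 150 + 120 = 270
Every load is within 300 m, so 11 paper rolls suffice.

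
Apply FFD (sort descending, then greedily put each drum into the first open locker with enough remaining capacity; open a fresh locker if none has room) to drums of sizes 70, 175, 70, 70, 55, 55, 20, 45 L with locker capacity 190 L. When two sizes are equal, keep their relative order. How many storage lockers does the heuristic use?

4

Sorted descending: 175, 70, 70, 70, 55, 55, 45, 20.
  175 → locker 1 (new)  [load 175/190]
  70 → locker 2 (new)  [load 70/190]
  70 → locker 2  [load 140/190]
  70 → locker 3 (new)  [load 70/190]
  55 → locker 3  [load 125/190]
  55 → locker 3  [load 180/190]
  45 → locker 2  [load 185/190]
  20 → locker 4 (new)  [load 20/190]
4 storage lockers opened.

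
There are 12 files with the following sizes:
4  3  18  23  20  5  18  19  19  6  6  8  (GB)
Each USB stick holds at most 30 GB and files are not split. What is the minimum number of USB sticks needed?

6

Total = 23 + 20 + 19 + 19 + 18 + 18 + 8 + 6 + 6 + 5 + 4 + 3 = 149 GB.
Lower bound: ⌈149/30⌉ = 5 USB sticks.
Also, 6 files each exceed 15 GB, and no two of those can share a USB stick, so at least 6 USB sticks are needed.
A packing using 6 USB sticks:
  USB stick 1: 23 + 6 = 29
  USB stick 2: 20 + 8 = 28
  USB stick 3: 19 + 6 + 5 = 30
  USB stick 4: 19 + 4 + 3 = 26
  USB stick 5: 18 = 18
  USB stick 6: 18 = 18
This matches the lower bound, so 6 is optimal.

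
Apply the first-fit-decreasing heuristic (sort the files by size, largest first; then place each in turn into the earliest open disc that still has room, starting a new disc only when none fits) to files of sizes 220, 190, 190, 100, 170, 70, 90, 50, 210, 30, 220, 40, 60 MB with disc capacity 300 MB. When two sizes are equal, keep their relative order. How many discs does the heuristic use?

6

Sorted descending: 220, 220, 210, 190, 190, 170, 100, 90, 70, 60, 50, 40, 30.
  220 → disc 1 (new)  [load 220/300]
  220 → disc 2 (new)  [load 220/300]
  210 → disc 3 (new)  [load 210/300]
  190 → disc 4 (new)  [load 190/300]
  190 → disc 5 (new)  [load 190/300]
  170 → disc 6 (new)  [load 170/300]
  100 → disc 4  [load 290/300]
  90 → disc 3  [load 300/300]
  70 → disc 1  [load 290/300]
  60 → disc 2  [load 280/300]
  50 → disc 5  [load 240/300]
  40 → disc 5  [load 280/300]
  30 → disc 6  [load 200/300]
6 discs opened.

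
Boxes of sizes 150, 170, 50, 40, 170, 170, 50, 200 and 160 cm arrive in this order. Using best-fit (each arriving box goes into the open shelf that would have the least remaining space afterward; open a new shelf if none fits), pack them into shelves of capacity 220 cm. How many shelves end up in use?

  150 → shelf 1 (new)  [load 150/220]
  170 → shelf 2 (new)  [load 170/220]
  50 → shelf 2  [load 220/220]
  40 → shelf 1  [load 190/220]
  170 → shelf 3 (new)  [load 170/220]
  170 → shelf 4 (new)  [load 170/220]
  50 → shelf 3  [load 220/220]
  200 → shelf 5 (new)  [load 200/220]
  160 → shelf 6 (new)  [load 160/220]
6 shelves opened.

6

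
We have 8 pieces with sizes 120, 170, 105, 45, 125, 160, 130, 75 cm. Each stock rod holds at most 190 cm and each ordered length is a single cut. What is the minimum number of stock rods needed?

Total = 170 + 160 + 130 + 125 + 120 + 105 + 75 + 45 = 930 cm.
Lower bound: ⌈930/190⌉ = 5 stock rods.
Also, 6 pieces each exceed 95 cm, and no two of those can share a stock rod, so at least 6 stock rods are needed.
A packing using 6 stock rods:
  stock rod 1: 170 = 170
  stock rod 2: 160 = 160
  stock rod 3: 130 + 45 = 175
  stock rod 4: 125 = 125
  stock rod 5: 120 = 120
  stock rod 6: 105 + 75 = 180
This matches the lower bound, so 6 is optimal.

6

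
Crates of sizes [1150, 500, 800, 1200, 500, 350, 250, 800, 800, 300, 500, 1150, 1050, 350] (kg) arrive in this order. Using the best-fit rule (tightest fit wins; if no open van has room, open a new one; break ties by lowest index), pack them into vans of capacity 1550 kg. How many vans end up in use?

  1150 → van 1 (new)  [load 1150/1550]
  500 → van 2 (new)  [load 500/1550]
  800 → van 2  [load 1300/1550]
  1200 → van 3 (new)  [load 1200/1550]
  500 → van 4 (new)  [load 500/1550]
  350 → van 3  [load 1550/1550]
  250 → van 2  [load 1550/1550]
  800 → van 4  [load 1300/1550]
  800 → van 5 (new)  [load 800/1550]
  300 → van 1  [load 1450/1550]
  500 → van 5  [load 1300/1550]
  1150 → van 6 (new)  [load 1150/1550]
  1050 → van 7 (new)  [load 1050/1550]
  350 → van 6  [load 1500/1550]
7 vans opened.

7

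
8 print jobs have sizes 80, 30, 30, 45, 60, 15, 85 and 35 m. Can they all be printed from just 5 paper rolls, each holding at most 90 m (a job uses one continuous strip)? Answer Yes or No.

A valid assignment using 5 paper rolls:
  roll 1: 85 = 85
  roll 2: 80 = 80
  roll 3: 60 + 30 = 90
  roll 4: 45 + 35 = 80
  roll 5: 30 + 15 = 45
Every load is within 90 m, so 5 paper rolls suffice.

Yes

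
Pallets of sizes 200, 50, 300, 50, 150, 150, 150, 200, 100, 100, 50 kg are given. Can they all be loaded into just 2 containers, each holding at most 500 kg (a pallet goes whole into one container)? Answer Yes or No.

Total = 1500 kg; ⌈1500/500⌉ = 3.
At least 3 containers are required, but only 2 are allowed.

No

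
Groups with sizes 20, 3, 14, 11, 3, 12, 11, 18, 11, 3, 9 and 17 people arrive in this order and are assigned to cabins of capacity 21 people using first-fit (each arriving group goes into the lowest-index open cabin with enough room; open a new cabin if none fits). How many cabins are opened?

  20 → cabin 1 (new)  [load 20/21]
  3 → cabin 2 (new)  [load 3/21]
  14 → cabin 2  [load 17/21]
  11 → cabin 3 (new)  [load 11/21]
  3 → cabin 2  [load 20/21]
  12 → cabin 4 (new)  [load 12/21]
  11 → cabin 5 (new)  [load 11/21]
  18 → cabin 6 (new)  [load 18/21]
  11 → cabin 7 (new)  [load 11/21]
  3 → cabin 3  [load 14/21]
  9 → cabin 4  [load 21/21]
  17 → cabin 8 (new)  [load 17/21]
8 cabins opened.

8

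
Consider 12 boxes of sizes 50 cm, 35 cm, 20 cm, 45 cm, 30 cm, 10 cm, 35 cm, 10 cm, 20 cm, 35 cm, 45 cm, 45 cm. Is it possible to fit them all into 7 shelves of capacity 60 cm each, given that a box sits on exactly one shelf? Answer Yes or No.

Total = 380 cm; ⌈380/60⌉ = 7.
The bound of 7 does not rule out 7, but exhaustive search shows no assignment into 7 shelves of capacity 60 cm exists — the minimum is 8.

No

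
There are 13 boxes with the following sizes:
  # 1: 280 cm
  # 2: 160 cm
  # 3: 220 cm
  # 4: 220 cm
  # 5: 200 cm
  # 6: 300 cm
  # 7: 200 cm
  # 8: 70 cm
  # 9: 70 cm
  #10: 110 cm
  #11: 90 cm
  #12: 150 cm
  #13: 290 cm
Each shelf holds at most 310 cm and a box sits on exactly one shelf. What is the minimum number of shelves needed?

8

Total = 300 + 290 + 280 + 220 + 220 + 200 + 200 + 160 + 150 + 110 + 90 + 70 + 70 = 2360 cm.
Lower bound: ⌈2360/310⌉ = 8 shelves.
A packing using 8 shelves:
  shelf 1: 300 = 300
  shelf 2: 290 = 290
  shelf 3: 280 = 280
  shelf 4: 220 + 90 = 310
  shelf 5: 220 + 70 = 290
  shelf 6: 200 + 110 = 310
  shelf 7: 200 + 70 = 270
  shelf 8: 160 + 150 = 310
This matches the lower bound, so 8 is optimal.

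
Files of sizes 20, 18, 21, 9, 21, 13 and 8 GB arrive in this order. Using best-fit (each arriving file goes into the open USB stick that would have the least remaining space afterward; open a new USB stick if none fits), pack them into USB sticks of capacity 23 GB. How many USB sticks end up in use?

6

  20 → USB stick 1 (new)  [load 20/23]
  18 → USB stick 2 (new)  [load 18/23]
  21 → USB stick 3 (new)  [load 21/23]
  9 → USB stick 4 (new)  [load 9/23]
  21 → USB stick 5 (new)  [load 21/23]
  13 → USB stick 4  [load 22/23]
  8 → USB stick 6 (new)  [load 8/23]
6 USB sticks opened.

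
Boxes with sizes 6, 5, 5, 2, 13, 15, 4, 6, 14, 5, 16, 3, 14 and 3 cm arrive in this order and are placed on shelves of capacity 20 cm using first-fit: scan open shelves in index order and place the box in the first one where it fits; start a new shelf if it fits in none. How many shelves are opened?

6

  6 → shelf 1 (new)  [load 6/20]
  5 → shelf 1  [load 11/20]
  5 → shelf 1  [load 16/20]
  2 → shelf 1  [load 18/20]
  13 → shelf 2 (new)  [load 13/20]
  15 → shelf 3 (new)  [load 15/20]
  4 → shelf 2  [load 17/20]
  6 → shelf 4 (new)  [load 6/20]
  14 → shelf 4  [load 20/20]
  5 → shelf 3  [load 20/20]
  16 → shelf 5 (new)  [load 16/20]
  3 → shelf 2  [load 20/20]
  14 → shelf 6 (new)  [load 14/20]
  3 → shelf 5  [load 19/20]
6 shelves opened.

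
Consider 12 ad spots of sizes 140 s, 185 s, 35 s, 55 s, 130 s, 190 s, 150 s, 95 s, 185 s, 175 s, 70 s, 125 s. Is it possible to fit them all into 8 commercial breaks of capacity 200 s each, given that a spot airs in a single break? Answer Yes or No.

No

Total = 1535 s; ⌈1535/200⌉ = 8.
The bound of 8 does not rule out 8, but exhaustive search shows no assignment into 8 commercial breaks of capacity 200 s exists — the minimum is 9.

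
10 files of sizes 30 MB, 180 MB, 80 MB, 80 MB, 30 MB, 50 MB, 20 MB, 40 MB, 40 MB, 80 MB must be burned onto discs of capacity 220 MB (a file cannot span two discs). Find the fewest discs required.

Total = 180 + 80 + 80 + 80 + 50 + 40 + 40 + 30 + 30 + 20 = 630 MB.
Lower bound: ⌈630/220⌉ = 3 discs.
A packing using 3 discs:
  disc 1: 180 + 40 = 220
  disc 2: 80 + 80 + 50 = 210
  disc 3: 80 + 40 + 30 + 30 + 20 = 200
This matches the lower bound, so 3 is optimal.

3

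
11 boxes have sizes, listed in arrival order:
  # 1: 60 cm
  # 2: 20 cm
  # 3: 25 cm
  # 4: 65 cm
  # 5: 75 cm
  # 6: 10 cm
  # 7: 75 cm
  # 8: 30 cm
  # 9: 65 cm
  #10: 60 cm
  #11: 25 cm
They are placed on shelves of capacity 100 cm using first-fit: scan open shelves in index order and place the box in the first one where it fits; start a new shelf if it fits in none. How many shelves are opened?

6

  60 → shelf 1 (new)  [load 60/100]
  20 → shelf 1  [load 80/100]
  25 → shelf 2 (new)  [load 25/100]
  65 → shelf 2  [load 90/100]
  75 → shelf 3 (new)  [load 75/100]
  10 → shelf 1  [load 90/100]
  75 → shelf 4 (new)  [load 75/100]
  30 → shelf 5 (new)  [load 30/100]
  65 → shelf 5  [load 95/100]
  60 → shelf 6 (new)  [load 60/100]
  25 → shelf 3  [load 100/100]
6 shelves opened.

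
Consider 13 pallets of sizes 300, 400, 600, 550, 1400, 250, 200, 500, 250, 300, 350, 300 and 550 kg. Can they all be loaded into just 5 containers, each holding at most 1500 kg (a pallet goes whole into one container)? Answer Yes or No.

A valid assignment using 5 containers:
  container 1: 1400 = 1400
  container 2: 600 + 550 + 350 = 1500
  container 3: 550 + 500 + 400 = 1450
  container 4: 300 + 300 + 300 + 250 + 250 = 1400
  container 5: 200 = 200
Every load is within 1500 kg, so 5 containers suffice.

Yes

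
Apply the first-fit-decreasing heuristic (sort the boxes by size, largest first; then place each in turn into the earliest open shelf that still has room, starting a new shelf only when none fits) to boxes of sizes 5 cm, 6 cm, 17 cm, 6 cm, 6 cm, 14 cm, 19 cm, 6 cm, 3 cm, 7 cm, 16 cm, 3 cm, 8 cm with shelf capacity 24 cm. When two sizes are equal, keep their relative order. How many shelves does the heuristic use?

5

Sorted descending: 19, 17, 16, 14, 8, 7, 6, 6, 6, 6, 5, 3, 3.
  19 → shelf 1 (new)  [load 19/24]
  17 → shelf 2 (new)  [load 17/24]
  16 → shelf 3 (new)  [load 16/24]
  14 → shelf 4 (new)  [load 14/24]
  8 → shelf 3  [load 24/24]
  7 → shelf 2  [load 24/24]
  6 → shelf 4  [load 20/24]
  6 → shelf 5 (new)  [load 6/24]
  6 → shelf 5  [load 12/24]
  6 → shelf 5  [load 18/24]
  5 → shelf 1  [load 24/24]
  3 → shelf 4  [load 23/24]
  3 → shelf 5  [load 21/24]
5 shelves opened.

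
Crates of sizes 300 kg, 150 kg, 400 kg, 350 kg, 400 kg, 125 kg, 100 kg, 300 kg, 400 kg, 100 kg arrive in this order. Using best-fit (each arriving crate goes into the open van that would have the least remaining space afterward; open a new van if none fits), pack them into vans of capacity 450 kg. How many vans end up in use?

  300 → van 1 (new)  [load 300/450]
  150 → van 1  [load 450/450]
  400 → van 2 (new)  [load 400/450]
  350 → van 3 (new)  [load 350/450]
  400 → van 4 (new)  [load 400/450]
  125 → van 5 (new)  [load 125/450]
  100 → van 3  [load 450/450]
  300 → van 5  [load 425/450]
  400 → van 6 (new)  [load 400/450]
  100 → van 7 (new)  [load 100/450]
7 vans opened.

7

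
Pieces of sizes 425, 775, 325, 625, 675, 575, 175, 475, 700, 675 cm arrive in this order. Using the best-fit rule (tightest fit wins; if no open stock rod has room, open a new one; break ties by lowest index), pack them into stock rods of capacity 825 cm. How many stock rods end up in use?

8

  425 → stock rod 1 (new)  [load 425/825]
  775 → stock rod 2 (new)  [load 775/825]
  325 → stock rod 1  [load 750/825]
  625 → stock rod 3 (new)  [load 625/825]
  675 → stock rod 4 (new)  [load 675/825]
  575 → stock rod 5 (new)  [load 575/825]
  175 → stock rod 3  [load 800/825]
  475 → stock rod 6 (new)  [load 475/825]
  700 → stock rod 7 (new)  [load 700/825]
  675 → stock rod 8 (new)  [load 675/825]
8 stock rods opened.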